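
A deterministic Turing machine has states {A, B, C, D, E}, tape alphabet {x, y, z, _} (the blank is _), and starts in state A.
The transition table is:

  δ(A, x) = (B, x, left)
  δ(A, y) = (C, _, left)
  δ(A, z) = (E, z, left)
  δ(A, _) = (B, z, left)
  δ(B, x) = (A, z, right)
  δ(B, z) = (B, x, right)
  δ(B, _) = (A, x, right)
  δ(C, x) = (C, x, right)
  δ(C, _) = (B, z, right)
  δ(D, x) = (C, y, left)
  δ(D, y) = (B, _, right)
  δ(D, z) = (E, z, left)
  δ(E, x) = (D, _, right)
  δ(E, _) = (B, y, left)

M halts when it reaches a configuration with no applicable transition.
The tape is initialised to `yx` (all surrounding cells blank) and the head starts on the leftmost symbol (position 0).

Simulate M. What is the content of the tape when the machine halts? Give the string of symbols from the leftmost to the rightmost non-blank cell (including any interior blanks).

zxxxzz

state=A head=0 tape=_[y]x___   (A,y)→(C,_,left)
state=C head=-1 tape=[_]_x___   (C,_)→(B,z,right)
state=B head=0 tape=z[_]x___   (B,_)→(A,x,right)
state=A head=1 tape=zx[x]___   (A,x)→(B,x,left)
state=B head=0 tape=z[x]x___   (B,x)→(A,z,right)
state=A head=1 tape=zz[x]___   (A,x)→(B,x,left)
state=B head=0 tape=z[z]x___   (B,z)→(B,x,right)
state=B head=1 tape=zx[x]___   (B,x)→(A,z,right)
state=A head=2 tape=zxz[_]__   (A,_)→(B,z,left)
state=B head=1 tape=zx[z]z__   (B,z)→(B,x,right)
state=B head=2 tape=zxx[z]__   (B,z)→(B,x,right)
state=B head=3 tape=zxxx[_]_   (B,_)→(A,x,right)
state=A head=4 tape=zxxxx[_]   (A,_)→(B,z,left)
state=B head=3 tape=zxxx[x]z   (B,x)→(A,z,right)
state=A head=4 tape=zxxxz[z]   (A,z)→(E,z,left)
state=E head=3 tape=zxxx[z]z
The non-blank tape span at halt is zxxxzz.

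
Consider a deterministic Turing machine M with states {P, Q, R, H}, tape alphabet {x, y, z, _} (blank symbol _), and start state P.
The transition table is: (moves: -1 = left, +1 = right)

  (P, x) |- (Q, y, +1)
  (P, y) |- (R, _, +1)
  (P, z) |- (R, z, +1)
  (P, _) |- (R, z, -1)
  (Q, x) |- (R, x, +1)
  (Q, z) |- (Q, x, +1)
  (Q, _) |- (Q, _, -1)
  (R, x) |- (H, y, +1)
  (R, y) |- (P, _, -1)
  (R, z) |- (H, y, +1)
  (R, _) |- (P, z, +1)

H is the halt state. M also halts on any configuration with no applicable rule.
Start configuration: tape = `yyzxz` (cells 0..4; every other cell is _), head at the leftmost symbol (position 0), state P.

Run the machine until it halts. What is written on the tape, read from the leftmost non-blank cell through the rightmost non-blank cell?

zzzzyz

P | _[y]yzxz   read y → write _, move +1, go to R
R | __[y]zxz   read y → write _, move -1, go to P
P | _[_]_zxz   read _ → write z, move -1, go to R
R | [_]z_zxz   read _ → write z, move +1, go to P
P | z[z]_zxz   read z → write z, move +1, go to R
R | zz[_]zxz   read _ → write z, move +1, go to P
P | zzz[z]xz   read z → write z, move +1, go to R
R | zzzz[x]z   read x → write y, move +1, go to H
H | zzzzy[z]
The non-blank tape span at halt is zzzzyz.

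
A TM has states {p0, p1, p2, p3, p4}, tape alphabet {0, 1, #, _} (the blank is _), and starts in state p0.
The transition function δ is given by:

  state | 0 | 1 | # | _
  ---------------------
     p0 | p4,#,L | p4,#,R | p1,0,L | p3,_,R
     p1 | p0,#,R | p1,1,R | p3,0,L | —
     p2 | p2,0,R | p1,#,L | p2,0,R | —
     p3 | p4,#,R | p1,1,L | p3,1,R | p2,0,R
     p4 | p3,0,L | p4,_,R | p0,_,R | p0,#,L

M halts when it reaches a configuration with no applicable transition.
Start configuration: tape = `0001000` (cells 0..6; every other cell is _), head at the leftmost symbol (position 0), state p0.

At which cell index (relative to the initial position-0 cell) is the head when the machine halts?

state=p0 head=0 tape=__[0]001000_   (p0,0)→(p4,#,L)
state=p4 head=-1 tape=_[_]#001000_   (p4,_)→(p0,#,L)
state=p0 head=-2 tape=[_]##001000_   (p0,_)→(p3,_,R)
state=p3 head=-1 tape=_[#]#001000_   (p3,#)→(p3,1,R)
state=p3 head=0 tape=_1[#]001000_   (p3,#)→(p3,1,R)
state=p3 head=1 tape=_11[0]01000_   (p3,0)→(p4,#,R)
state=p4 head=2 tape=_11#[0]1000_   (p4,0)→(p3,0,L)
state=p3 head=1 tape=_11[#]01000_   (p3,#)→(p3,1,R)
state=p3 head=2 tape=_111[0]1000_   (p3,0)→(p4,#,R)
state=p4 head=3 tape=_111#[1]000_   (p4,1)→(p4,_,R)
state=p4 head=4 tape=_111#_[0]00_   (p4,0)→(p3,0,L)
state=p3 head=3 tape=_111#[_]000_   (p3,_)→(p2,0,R)
state=p2 head=4 tape=_111#0[0]00_   (p2,0)→(p2,0,R)
state=p2 head=5 tape=_111#00[0]0_   (p2,0)→(p2,0,R)
state=p2 head=6 tape=_111#000[0]_   (p2,0)→(p2,0,R)
state=p2 head=7 tape=_111#0000[_]
At halt the head is at cell 7.

7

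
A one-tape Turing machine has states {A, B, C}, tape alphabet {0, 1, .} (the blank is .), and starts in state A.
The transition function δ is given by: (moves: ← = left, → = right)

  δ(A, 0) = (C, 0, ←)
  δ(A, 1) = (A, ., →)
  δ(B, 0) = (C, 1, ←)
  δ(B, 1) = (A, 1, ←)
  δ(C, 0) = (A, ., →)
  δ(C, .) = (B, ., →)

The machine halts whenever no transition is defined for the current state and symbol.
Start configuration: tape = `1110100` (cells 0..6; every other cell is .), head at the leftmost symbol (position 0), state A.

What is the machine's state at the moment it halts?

A

A | [1]110100   read 1 → write ., move →, go to A
A | .[1]10100   read 1 → write ., move →, go to A
A | ..[1]0100   read 1 → write ., move →, go to A
A | ...[0]100   read 0 → write 0, move ←, go to C
C | ..[.]0100   read . → write ., move →, go to B
B | ...[0]100   read 0 → write 1, move ←, go to C
C | ..[.]1100   read . → write ., move →, go to B
B | ...[1]100   read 1 → write 1, move ←, go to A
A | ..[.]1100
No transition is defined for (A, .); M halts in state A.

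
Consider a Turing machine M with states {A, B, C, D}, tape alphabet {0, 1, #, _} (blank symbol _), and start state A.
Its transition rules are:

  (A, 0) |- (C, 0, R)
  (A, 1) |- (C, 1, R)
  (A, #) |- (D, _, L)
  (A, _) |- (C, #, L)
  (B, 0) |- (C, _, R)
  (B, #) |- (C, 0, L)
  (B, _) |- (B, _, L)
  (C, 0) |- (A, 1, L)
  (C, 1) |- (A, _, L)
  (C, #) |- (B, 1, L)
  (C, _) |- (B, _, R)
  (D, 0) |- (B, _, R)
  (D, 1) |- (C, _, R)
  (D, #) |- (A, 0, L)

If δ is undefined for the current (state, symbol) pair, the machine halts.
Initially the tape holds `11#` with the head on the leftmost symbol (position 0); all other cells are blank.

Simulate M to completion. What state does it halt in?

state=A head=0 tape=[1]1#__   (A,1)→(C,1,R)
state=C head=1 tape=1[1]#__   (C,1)→(A,_,L)
state=A head=0 tape=[1]_#__   (A,1)→(C,1,R)
state=C head=1 tape=1[_]#__   (C,_)→(B,_,R)
state=B head=2 tape=1_[#]__   (B,#)→(C,0,L)
state=C head=1 tape=1[_]0__   (C,_)→(B,_,R)
state=B head=2 tape=1_[0]__   (B,0)→(C,_,R)
state=C head=3 tape=1__[_]_   (C,_)→(B,_,R)
state=B head=4 tape=1___[_]   (B,_)→(B,_,L)
state=B head=3 tape=1__[_]_   (B,_)→(B,_,L)
state=B head=2 tape=1_[_]__   (B,_)→(B,_,L)
state=B head=1 tape=1[_]___   (B,_)→(B,_,L)
state=B head=0 tape=[1]____
No transition is defined for (B, 1); M halts in state B.

B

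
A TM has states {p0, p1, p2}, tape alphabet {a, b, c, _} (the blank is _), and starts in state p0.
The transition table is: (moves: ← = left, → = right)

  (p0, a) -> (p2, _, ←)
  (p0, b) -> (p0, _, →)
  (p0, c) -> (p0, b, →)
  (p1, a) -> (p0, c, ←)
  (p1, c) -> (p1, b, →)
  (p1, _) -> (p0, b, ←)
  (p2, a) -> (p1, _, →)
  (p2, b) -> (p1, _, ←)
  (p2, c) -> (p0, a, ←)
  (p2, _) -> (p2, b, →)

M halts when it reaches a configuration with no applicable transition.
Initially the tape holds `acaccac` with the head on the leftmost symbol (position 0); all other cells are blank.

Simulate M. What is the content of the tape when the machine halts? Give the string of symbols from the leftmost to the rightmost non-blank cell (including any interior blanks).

bbb_b_bb

p0 | _[a]caccac_   read a → write _, move ←, go to p2
p2 | [_]_caccac_   read _ → write b, move →, go to p2
p2 | b[_]caccac_   read _ → write b, move →, go to p2
p2 | bb[c]accac_   read c → write a, move ←, go to p0
p0 | b[b]aaccac_   read b → write _, move →, go to p0
p0 | b_[a]accac_   read a → write _, move ←, go to p2
p2 | b[_]_accac_   read _ → write b, move →, go to p2
p2 | bb[_]accac_   read _ → write b, move →, go to p2
p2 | bbb[a]ccac_   read a → write _, move →, go to p1
p1 | bbb_[c]cac_   read c → write b, move →, go to p1
p1 | bbb_b[c]ac_   read c → write b, move →, go to p1
p1 | bbb_bb[a]c_   read a → write c, move ←, go to p0
p0 | bbb_b[b]cc_   read b → write _, move →, go to p0
p0 | bbb_b_[c]c_   read c → write b, move →, go to p0
p0 | bbb_b_b[c]_   read c → write b, move →, go to p0
p0 | bbb_b_bb[_]
The non-blank tape span at halt is bbb_b_bb.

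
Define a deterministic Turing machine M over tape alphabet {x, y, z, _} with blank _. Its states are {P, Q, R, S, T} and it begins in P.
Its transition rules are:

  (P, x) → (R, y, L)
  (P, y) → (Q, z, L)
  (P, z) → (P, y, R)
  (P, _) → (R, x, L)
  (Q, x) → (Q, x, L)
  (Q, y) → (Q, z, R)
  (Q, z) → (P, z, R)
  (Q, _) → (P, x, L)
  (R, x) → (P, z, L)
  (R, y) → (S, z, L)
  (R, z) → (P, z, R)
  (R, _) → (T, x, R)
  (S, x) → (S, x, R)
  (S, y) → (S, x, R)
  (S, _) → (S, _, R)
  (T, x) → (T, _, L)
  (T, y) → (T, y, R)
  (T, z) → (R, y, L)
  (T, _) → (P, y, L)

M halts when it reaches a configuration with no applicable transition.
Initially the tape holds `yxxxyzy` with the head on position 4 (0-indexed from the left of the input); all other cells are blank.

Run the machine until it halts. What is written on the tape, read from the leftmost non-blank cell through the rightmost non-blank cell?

P | yxxx[y]zy   read y → write z, move L, go to Q
Q | yxx[x]zzy   read x → write x, move L, go to Q
Q | yx[x]xzzy   read x → write x, move L, go to Q
Q | y[x]xxzzy   read x → write x, move L, go to Q
Q | [y]xxxzzy   read y → write z, move R, go to Q
Q | z[x]xxzzy   read x → write x, move L, go to Q
Q | [z]xxxzzy   read z → write z, move R, go to P
P | z[x]xxzzy   read x → write y, move L, go to R
R | [z]yxxzzy   read z → write z, move R, go to P
P | z[y]xxzzy   read y → write z, move L, go to Q
Q | [z]zxxzzy   read z → write z, move R, go to P
P | z[z]xxzzy   read z → write y, move R, go to P
P | zy[x]xzzy   read x → write y, move L, go to R
R | z[y]yxzzy   read y → write z, move L, go to S
S | [z]zyxzzy
The non-blank tape span at halt is zzyxzzy.

zzyxzzy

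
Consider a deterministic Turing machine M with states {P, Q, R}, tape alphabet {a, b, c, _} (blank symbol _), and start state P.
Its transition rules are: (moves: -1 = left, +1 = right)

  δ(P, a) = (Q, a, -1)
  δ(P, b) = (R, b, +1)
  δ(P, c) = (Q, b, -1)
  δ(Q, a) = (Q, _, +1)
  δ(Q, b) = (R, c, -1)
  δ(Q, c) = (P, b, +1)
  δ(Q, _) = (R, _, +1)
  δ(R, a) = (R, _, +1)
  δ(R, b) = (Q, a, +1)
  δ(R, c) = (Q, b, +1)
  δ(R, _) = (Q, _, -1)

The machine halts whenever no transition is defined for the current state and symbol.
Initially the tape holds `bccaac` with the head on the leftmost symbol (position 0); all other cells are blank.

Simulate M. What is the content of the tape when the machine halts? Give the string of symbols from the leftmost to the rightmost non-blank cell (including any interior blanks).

b_b__b

state=P head=0 tape=[b]ccaac_   (P,b)→(R,b,+1)
state=R head=1 tape=b[c]caac_   (R,c)→(Q,b,+1)
state=Q head=2 tape=bb[c]aac_   (Q,c)→(P,b,+1)
state=P head=3 tape=bbb[a]ac_   (P,a)→(Q,a,-1)
state=Q head=2 tape=bb[b]aac_   (Q,b)→(R,c,-1)
state=R head=1 tape=b[b]caac_   (R,b)→(Q,a,+1)
state=Q head=2 tape=ba[c]aac_   (Q,c)→(P,b,+1)
state=P head=3 tape=bab[a]ac_   (P,a)→(Q,a,-1)
state=Q head=2 tape=ba[b]aac_   (Q,b)→(R,c,-1)
state=R head=1 tape=b[a]caac_   (R,a)→(R,_,+1)
state=R head=2 tape=b_[c]aac_   (R,c)→(Q,b,+1)
state=Q head=3 tape=b_b[a]ac_   (Q,a)→(Q,_,+1)
state=Q head=4 tape=b_b_[a]c_   (Q,a)→(Q,_,+1)
state=Q head=5 tape=b_b__[c]_   (Q,c)→(P,b,+1)
state=P head=6 tape=b_b__b[_]
The non-blank tape span at halt is b_b__b.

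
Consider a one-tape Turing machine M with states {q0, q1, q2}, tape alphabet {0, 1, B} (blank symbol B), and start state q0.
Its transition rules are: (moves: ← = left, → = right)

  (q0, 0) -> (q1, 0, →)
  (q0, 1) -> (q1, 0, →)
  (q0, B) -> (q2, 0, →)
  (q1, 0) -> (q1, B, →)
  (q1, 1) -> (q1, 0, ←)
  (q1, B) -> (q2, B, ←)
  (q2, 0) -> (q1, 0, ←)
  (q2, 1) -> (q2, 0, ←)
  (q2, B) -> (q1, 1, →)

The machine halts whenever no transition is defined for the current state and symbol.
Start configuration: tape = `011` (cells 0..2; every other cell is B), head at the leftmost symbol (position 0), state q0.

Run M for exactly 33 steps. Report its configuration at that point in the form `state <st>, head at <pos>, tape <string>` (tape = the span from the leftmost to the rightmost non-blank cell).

state=q0 head=0 tape=BBB[0]11   (q0,0)→(q1,0,→)
state=q1 head=1 tape=BBB0[1]1   (q1,1)→(q1,0,←)
state=q1 head=0 tape=BBB[0]01   (q1,0)→(q1,B,→)
state=q1 head=1 tape=BBBB[0]1   (q1,0)→(q1,B,→)
state=q1 head=2 tape=BBBBB[1]   (q1,1)→(q1,0,←)
state=q1 head=1 tape=BBBB[B]0   (q1,B)→(q2,B,←)
state=q2 head=0 tape=BBB[B]B0   (q2,B)→(q1,1,→)
state=q1 head=1 tape=BBB1[B]0   (q1,B)→(q2,B,←)
state=q2 head=0 tape=BBB[1]B0   (q2,1)→(q2,0,←)
state=q2 head=-1 tape=BB[B]0B0   (q2,B)→(q1,1,→)
state=q1 head=0 tape=BB1[0]B0   (q1,0)→(q1,B,→)
state=q1 head=1 tape=BB1B[B]0   (q1,B)→(q2,B,←)
state=q2 head=0 tape=BB1[B]B0   (q2,B)→(q1,1,→)
state=q1 head=1 tape=BB11[B]0   (q1,B)→(q2,B,←)
state=q2 head=0 tape=BB1[1]B0   (q2,1)→(q2,0,←)
state=q2 head=-1 tape=BB[1]0B0   (q2,1)→(q2,0,←)
state=q2 head=-2 tape=B[B]00B0   (q2,B)→(q1,1,→)
state=q1 head=-1 tape=B1[0]0B0   (q1,0)→(q1,B,→)
state=q1 head=0 tape=B1B[0]B0   (q1,0)→(q1,B,→)
state=q1 head=1 tape=B1BB[B]0   (q1,B)→(q2,B,←)
state=q2 head=0 tape=B1B[B]B0   (q2,B)→(q1,1,→)
state=q1 head=1 tape=B1B1[B]0   (q1,B)→(q2,B,←)
state=q2 head=0 tape=B1B[1]B0   (q2,1)→(q2,0,←)
state=q2 head=-1 tape=B1[B]0B0   (q2,B)→(q1,1,→)
state=q1 head=0 tape=B11[0]B0   (q1,0)→(q1,B,→)
state=q1 head=1 tape=B11B[B]0   (q1,B)→(q2,B,←)
state=q2 head=0 tape=B11[B]B0   (q2,B)→(q1,1,→)
state=q1 head=1 tape=B111[B]0   (q1,B)→(q2,B,←)
state=q2 head=0 tape=B11[1]B0   (q2,1)→(q2,0,←)
state=q2 head=-1 tape=B1[1]0B0   (q2,1)→(q2,0,←)
state=q2 head=-2 tape=B[1]00B0   (q2,1)→(q2,0,←)
state=q2 head=-3 tape=[B]000B0   (q2,B)→(q1,1,→)
state=q1 head=-2 tape=1[0]00B0   (q1,0)→(q1,B,→)
state=q1 head=-1 tape=1B[0]0B0
After 33 steps: state q1, head at -1, tape 1B00B0.

state q1, head at -1, tape 1B00B0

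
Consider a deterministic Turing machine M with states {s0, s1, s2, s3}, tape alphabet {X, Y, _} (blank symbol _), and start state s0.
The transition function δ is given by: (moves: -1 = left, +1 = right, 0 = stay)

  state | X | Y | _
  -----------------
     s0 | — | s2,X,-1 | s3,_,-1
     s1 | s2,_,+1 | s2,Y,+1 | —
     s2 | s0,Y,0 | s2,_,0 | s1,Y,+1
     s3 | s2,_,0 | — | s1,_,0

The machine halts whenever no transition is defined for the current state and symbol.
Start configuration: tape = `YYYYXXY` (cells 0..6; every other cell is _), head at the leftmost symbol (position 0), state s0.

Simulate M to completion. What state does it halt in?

s1

state=s0 head=0 tape=_[Y]YYYXXY_   (s0,Y)→(s2,X,-1)
state=s2 head=-1 tape=[_]XYYYXXY_   (s2,_)→(s1,Y,+1)
state=s1 head=0 tape=Y[X]YYYXXY_   (s1,X)→(s2,_,+1)
state=s2 head=1 tape=Y_[Y]YYXXY_   (s2,Y)→(s2,_,0)
state=s2 head=1 tape=Y_[_]YYXXY_   (s2,_)→(s1,Y,+1)
state=s1 head=2 tape=Y_Y[Y]YXXY_   (s1,Y)→(s2,Y,+1)
state=s2 head=3 tape=Y_YY[Y]XXY_   (s2,Y)→(s2,_,0)
state=s2 head=3 tape=Y_YY[_]XXY_   (s2,_)→(s1,Y,+1)
state=s1 head=4 tape=Y_YYY[X]XY_   (s1,X)→(s2,_,+1)
state=s2 head=5 tape=Y_YYY_[X]Y_   (s2,X)→(s0,Y,0)
state=s0 head=5 tape=Y_YYY_[Y]Y_   (s0,Y)→(s2,X,-1)
state=s2 head=4 tape=Y_YYY[_]XY_   (s2,_)→(s1,Y,+1)
state=s1 head=5 tape=Y_YYYY[X]Y_   (s1,X)→(s2,_,+1)
state=s2 head=6 tape=Y_YYYY_[Y]_   (s2,Y)→(s2,_,0)
state=s2 head=6 tape=Y_YYYY_[_]_   (s2,_)→(s1,Y,+1)
state=s1 head=7 tape=Y_YYYY_Y[_]
No transition is defined for (s1, _); M halts in state s1.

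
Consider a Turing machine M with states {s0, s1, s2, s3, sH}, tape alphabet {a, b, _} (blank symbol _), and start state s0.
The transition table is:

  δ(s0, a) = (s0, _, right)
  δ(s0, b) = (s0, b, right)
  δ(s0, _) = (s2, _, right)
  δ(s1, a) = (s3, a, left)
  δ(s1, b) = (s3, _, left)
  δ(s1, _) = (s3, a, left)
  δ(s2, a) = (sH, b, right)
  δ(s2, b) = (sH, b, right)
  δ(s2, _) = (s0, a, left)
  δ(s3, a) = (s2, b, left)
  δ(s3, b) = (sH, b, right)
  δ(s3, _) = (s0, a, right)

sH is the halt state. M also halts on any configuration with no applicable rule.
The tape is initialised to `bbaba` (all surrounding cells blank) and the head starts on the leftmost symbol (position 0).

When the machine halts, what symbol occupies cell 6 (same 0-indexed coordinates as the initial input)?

state=s0 head=0 tape=[b]baba___   (s0,b)→(s0,b,right)
state=s0 head=1 tape=b[b]aba___   (s0,b)→(s0,b,right)
state=s0 head=2 tape=bb[a]ba___   (s0,a)→(s0,_,right)
state=s0 head=3 tape=bb_[b]a___   (s0,b)→(s0,b,right)
state=s0 head=4 tape=bb_b[a]___   (s0,a)→(s0,_,right)
state=s0 head=5 tape=bb_b_[_]__   (s0,_)→(s2,_,right)
state=s2 head=6 tape=bb_b__[_]_   (s2,_)→(s0,a,left)
state=s0 head=5 tape=bb_b_[_]a_   (s0,_)→(s2,_,right)
state=s2 head=6 tape=bb_b__[a]_   (s2,a)→(sH,b,right)
state=sH head=7 tape=bb_b__b[_]
Cell 6 holds b when M halts.

b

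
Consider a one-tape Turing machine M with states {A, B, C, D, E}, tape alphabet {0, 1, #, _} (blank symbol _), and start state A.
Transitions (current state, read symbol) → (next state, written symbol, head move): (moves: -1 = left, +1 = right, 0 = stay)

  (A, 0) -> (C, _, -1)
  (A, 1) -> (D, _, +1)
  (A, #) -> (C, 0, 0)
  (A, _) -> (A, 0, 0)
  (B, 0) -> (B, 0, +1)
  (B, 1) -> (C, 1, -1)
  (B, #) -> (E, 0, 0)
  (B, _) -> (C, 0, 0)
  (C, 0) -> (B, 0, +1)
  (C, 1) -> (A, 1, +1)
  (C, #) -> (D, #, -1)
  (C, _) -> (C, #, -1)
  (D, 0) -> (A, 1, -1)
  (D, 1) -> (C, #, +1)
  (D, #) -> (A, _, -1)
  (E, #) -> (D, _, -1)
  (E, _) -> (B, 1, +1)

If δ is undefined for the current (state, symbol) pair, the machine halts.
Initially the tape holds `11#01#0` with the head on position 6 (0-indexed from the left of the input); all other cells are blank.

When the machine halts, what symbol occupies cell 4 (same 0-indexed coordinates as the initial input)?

A | 11#01#[0]   read 0 → write _, move -1, go to C
C | 11#01[#]_   read # → write #, move -1, go to D
D | 11#0[1]#_   read 1 → write #, move +1, go to C
C | 11#0#[#]_   read # → write #, move -1, go to D
D | 11#0[#]#_   read # → write _, move -1, go to A
A | 11#[0]_#_   read 0 → write _, move -1, go to C
C | 11[#]__#_   read # → write #, move -1, go to D
D | 1[1]#__#_   read 1 → write #, move +1, go to C
C | 1#[#]__#_   read # → write #, move -1, go to D
D | 1[#]#__#_   read # → write _, move -1, go to A
A | [1]_#__#_   read 1 → write _, move +1, go to D
D | _[_]#__#_
Cell 4 holds _ when M halts.

_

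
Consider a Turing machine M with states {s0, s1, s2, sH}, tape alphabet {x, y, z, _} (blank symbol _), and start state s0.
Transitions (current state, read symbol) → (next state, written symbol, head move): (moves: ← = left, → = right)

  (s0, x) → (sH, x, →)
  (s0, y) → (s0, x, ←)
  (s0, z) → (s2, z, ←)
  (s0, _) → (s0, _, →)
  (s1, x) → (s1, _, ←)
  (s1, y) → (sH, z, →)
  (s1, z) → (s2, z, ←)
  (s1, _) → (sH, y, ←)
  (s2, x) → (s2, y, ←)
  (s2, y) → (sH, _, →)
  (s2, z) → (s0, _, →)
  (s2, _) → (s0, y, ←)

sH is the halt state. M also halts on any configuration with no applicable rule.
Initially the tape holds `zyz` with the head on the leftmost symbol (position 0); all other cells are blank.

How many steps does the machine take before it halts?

s0 | __[z]yz   read z → write z, move ←, go to s2
s2 | _[_]zyz   read _ → write y, move ←, go to s0
s0 | [_]yzyz   read _ → write _, move →, go to s0
s0 | _[y]zyz   read y → write x, move ←, go to s0
s0 | [_]xzyz   read _ → write _, move →, go to s0
s0 | _[x]zyz   read x → write x, move →, go to sH
sH | _x[z]yz
M halts after 6 transitions.

6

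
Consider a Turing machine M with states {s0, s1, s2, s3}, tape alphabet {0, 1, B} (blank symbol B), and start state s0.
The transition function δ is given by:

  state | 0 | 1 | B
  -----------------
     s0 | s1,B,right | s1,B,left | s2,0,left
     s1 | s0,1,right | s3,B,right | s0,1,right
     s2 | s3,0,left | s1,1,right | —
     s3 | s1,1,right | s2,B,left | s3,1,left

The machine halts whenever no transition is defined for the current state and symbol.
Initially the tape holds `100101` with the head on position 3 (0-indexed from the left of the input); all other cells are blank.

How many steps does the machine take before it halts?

20

state=s0 head=3 tape=B100[1]01B   (s0,1)→(s1,B,left)
state=s1 head=2 tape=B10[0]B01B   (s1,0)→(s0,1,right)
state=s0 head=3 tape=B101[B]01B   (s0,B)→(s2,0,left)
state=s2 head=2 tape=B10[1]001B   (s2,1)→(s1,1,right)
state=s1 head=3 tape=B101[0]01B   (s1,0)→(s0,1,right)
state=s0 head=4 tape=B1011[0]1B   (s0,0)→(s1,B,right)
state=s1 head=5 tape=B1011B[1]B   (s1,1)→(s3,B,right)
state=s3 head=6 tape=B1011BB[B]   (s3,B)→(s3,1,left)
state=s3 head=5 tape=B1011B[B]1   (s3,B)→(s3,1,left)
state=s3 head=4 tape=B1011[B]11   (s3,B)→(s3,1,left)
state=s3 head=3 tape=B101[1]111   (s3,1)→(s2,B,left)
state=s2 head=2 tape=B10[1]B111   (s2,1)→(s1,1,right)
state=s1 head=3 tape=B101[B]111   (s1,B)→(s0,1,right)
state=s0 head=4 tape=B1011[1]11   (s0,1)→(s1,B,left)
state=s1 head=3 tape=B101[1]B11   (s1,1)→(s3,B,right)
state=s3 head=4 tape=B101B[B]11   (s3,B)→(s3,1,left)
state=s3 head=3 tape=B101[B]111   (s3,B)→(s3,1,left)
state=s3 head=2 tape=B10[1]1111   (s3,1)→(s2,B,left)
state=s2 head=1 tape=B1[0]B1111   (s2,0)→(s3,0,left)
state=s3 head=0 tape=B[1]0B1111   (s3,1)→(s2,B,left)
state=s2 head=-1 tape=[B]B0B1111
M halts after 20 transitions.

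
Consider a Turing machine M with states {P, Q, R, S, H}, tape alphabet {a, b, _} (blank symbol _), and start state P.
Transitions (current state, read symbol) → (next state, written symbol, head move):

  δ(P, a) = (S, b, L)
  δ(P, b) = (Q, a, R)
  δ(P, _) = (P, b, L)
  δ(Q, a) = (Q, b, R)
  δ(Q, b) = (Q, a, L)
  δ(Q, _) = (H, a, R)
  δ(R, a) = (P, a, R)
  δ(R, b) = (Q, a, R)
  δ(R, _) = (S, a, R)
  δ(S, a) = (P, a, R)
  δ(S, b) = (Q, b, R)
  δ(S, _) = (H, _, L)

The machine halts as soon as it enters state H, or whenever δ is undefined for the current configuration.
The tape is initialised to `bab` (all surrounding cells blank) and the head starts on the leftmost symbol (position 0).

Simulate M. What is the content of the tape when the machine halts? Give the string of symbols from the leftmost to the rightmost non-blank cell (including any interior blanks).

bbba

P | [b]ab__   read b → write a, move R, go to Q
Q | a[a]b__   read a → write b, move R, go to Q
Q | ab[b]__   read b → write a, move L, go to Q
Q | a[b]a__   read b → write a, move L, go to Q
Q | [a]aa__   read a → write b, move R, go to Q
Q | b[a]a__   read a → write b, move R, go to Q
Q | bb[a]__   read a → write b, move R, go to Q
Q | bbb[_]_   read _ → write a, move R, go to H
H | bbba[_]
The non-blank tape span at halt is bbba.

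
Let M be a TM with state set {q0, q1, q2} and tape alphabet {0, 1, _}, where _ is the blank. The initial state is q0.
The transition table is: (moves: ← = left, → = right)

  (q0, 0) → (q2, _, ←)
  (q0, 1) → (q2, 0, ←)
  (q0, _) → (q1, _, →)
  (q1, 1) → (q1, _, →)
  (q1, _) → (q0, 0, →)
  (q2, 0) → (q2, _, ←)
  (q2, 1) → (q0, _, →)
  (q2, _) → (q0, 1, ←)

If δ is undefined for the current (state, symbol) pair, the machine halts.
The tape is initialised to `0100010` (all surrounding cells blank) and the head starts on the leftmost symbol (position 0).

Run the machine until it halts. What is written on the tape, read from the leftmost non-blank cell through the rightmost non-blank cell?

state=q0 head=0 tape=__[0]100010   (q0,0)→(q2,_,←)
state=q2 head=-1 tape=_[_]_100010   (q2,_)→(q0,1,←)
state=q0 head=-2 tape=[_]1_100010   (q0,_)→(q1,_,→)
state=q1 head=-1 tape=_[1]_100010   (q1,1)→(q1,_,→)
state=q1 head=0 tape=__[_]100010   (q1,_)→(q0,0,→)
state=q0 head=1 tape=__0[1]00010   (q0,1)→(q2,0,←)
state=q2 head=0 tape=__[0]000010   (q2,0)→(q2,_,←)
state=q2 head=-1 tape=_[_]_000010   (q2,_)→(q0,1,←)
state=q0 head=-2 tape=[_]1_000010   (q0,_)→(q1,_,→)
state=q1 head=-1 tape=_[1]_000010   (q1,1)→(q1,_,→)
state=q1 head=0 tape=__[_]000010   (q1,_)→(q0,0,→)
state=q0 head=1 tape=__0[0]00010   (q0,0)→(q2,_,←)
state=q2 head=0 tape=__[0]_00010   (q2,0)→(q2,_,←)
state=q2 head=-1 tape=_[_]__00010   (q2,_)→(q0,1,←)
state=q0 head=-2 tape=[_]1__00010   (q0,_)→(q1,_,→)
state=q1 head=-1 tape=_[1]__00010   (q1,1)→(q1,_,→)
state=q1 head=0 tape=__[_]_00010   (q1,_)→(q0,0,→)
state=q0 head=1 tape=__0[_]00010   (q0,_)→(q1,_,→)
state=q1 head=2 tape=__0_[0]0010
The non-blank tape span at halt is 0_00010.

0_00010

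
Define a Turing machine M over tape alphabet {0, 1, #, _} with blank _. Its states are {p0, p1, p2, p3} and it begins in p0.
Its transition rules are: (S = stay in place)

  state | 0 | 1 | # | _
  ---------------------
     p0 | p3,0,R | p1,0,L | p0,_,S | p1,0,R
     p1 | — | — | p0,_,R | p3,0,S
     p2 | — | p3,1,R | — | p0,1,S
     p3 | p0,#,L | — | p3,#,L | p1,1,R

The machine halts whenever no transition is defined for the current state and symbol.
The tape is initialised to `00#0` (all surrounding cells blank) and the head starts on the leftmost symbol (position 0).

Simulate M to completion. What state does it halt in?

state=p0 head=0 tape=_[0]0#0__   (p0,0)→(p3,0,R)
state=p3 head=1 tape=_0[0]#0__   (p3,0)→(p0,#,L)
state=p0 head=0 tape=_[0]##0__   (p0,0)→(p3,0,R)
state=p3 head=1 tape=_0[#]#0__   (p3,#)→(p3,#,L)
state=p3 head=0 tape=_[0]##0__   (p3,0)→(p0,#,L)
state=p0 head=-1 tape=[_]###0__   (p0,_)→(p1,0,R)
state=p1 head=0 tape=0[#]##0__   (p1,#)→(p0,_,R)
state=p0 head=1 tape=0_[#]#0__   (p0,#)→(p0,_,S)
state=p0 head=1 tape=0_[_]#0__   (p0,_)→(p1,0,R)
state=p1 head=2 tape=0_0[#]0__   (p1,#)→(p0,_,R)
state=p0 head=3 tape=0_0_[0]__   (p0,0)→(p3,0,R)
state=p3 head=4 tape=0_0_0[_]_   (p3,_)→(p1,1,R)
state=p1 head=5 tape=0_0_01[_]   (p1,_)→(p3,0,S)
state=p3 head=5 tape=0_0_01[0]   (p3,0)→(p0,#,L)
state=p0 head=4 tape=0_0_0[1]#   (p0,1)→(p1,0,L)
state=p1 head=3 tape=0_0_[0]0#
No transition is defined for (p1, 0); M halts in state p1.

p1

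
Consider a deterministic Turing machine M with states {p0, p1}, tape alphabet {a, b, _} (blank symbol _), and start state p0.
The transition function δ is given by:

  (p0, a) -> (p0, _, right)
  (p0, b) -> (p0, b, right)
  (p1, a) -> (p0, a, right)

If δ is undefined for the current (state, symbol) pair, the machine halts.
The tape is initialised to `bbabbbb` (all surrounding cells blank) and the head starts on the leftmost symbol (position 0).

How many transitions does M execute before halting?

state=p0 head=0 tape=[b]babbbb_   (p0,b)→(p0,b,right)
state=p0 head=1 tape=b[b]abbbb_   (p0,b)→(p0,b,right)
state=p0 head=2 tape=bb[a]bbbb_   (p0,a)→(p0,_,right)
state=p0 head=3 tape=bb_[b]bbb_   (p0,b)→(p0,b,right)
state=p0 head=4 tape=bb_b[b]bb_   (p0,b)→(p0,b,right)
state=p0 head=5 tape=bb_bb[b]b_   (p0,b)→(p0,b,right)
state=p0 head=6 tape=bb_bbb[b]_   (p0,b)→(p0,b,right)
state=p0 head=7 tape=bb_bbbb[_]
M halts after 7 transitions.

7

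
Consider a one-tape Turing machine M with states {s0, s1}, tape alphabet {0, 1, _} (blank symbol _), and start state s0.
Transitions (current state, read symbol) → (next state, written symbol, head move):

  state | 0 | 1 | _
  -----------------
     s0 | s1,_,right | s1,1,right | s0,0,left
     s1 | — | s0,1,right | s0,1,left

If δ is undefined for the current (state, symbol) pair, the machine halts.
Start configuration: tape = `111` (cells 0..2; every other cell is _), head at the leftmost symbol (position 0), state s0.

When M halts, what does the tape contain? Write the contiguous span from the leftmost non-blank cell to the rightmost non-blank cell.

state=s0 head=0 tape=[1]11__   (s0,1)→(s1,1,right)
state=s1 head=1 tape=1[1]1__   (s1,1)→(s0,1,right)
state=s0 head=2 tape=11[1]__   (s0,1)→(s1,1,right)
state=s1 head=3 tape=111[_]_   (s1,_)→(s0,1,left)
state=s0 head=2 tape=11[1]1_   (s0,1)→(s1,1,right)
state=s1 head=3 tape=111[1]_   (s1,1)→(s0,1,right)
state=s0 head=4 tape=1111[_]   (s0,_)→(s0,0,left)
state=s0 head=3 tape=111[1]0   (s0,1)→(s1,1,right)
state=s1 head=4 tape=1111[0]
The non-blank tape span at halt is 11110.

11110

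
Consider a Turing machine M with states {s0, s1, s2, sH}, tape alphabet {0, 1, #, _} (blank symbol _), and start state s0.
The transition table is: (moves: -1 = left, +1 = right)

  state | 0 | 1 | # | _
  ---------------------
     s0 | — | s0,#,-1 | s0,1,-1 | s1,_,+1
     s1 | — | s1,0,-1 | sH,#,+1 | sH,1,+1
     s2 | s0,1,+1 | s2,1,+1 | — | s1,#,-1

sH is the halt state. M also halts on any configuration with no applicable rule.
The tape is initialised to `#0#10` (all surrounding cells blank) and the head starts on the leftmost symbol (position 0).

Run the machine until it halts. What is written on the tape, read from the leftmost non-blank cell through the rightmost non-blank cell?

s0 | _[#]0#10   read # → write 1, move -1, go to s0
s0 | [_]10#10   read _ → write _, move +1, go to s1
s1 | _[1]0#10   read 1 → write 0, move -1, go to s1
s1 | [_]00#10   read _ → write 1, move +1, go to sH
sH | 1[0]0#10
The non-blank tape span at halt is 100#10.

100#10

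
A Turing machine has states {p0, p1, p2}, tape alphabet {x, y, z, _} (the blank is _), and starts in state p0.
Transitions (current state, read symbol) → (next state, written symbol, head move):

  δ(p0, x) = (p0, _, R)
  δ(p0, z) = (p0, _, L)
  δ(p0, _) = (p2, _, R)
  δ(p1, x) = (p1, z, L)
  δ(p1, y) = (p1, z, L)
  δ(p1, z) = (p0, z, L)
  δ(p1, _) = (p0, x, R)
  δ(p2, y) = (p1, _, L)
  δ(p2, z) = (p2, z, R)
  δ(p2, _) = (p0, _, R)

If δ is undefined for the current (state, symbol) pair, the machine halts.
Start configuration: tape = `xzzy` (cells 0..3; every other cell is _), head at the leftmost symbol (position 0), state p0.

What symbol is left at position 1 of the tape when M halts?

state=p0 head=0 tape=[x]zzy   (p0,x)→(p0,_,R)
state=p0 head=1 tape=_[z]zy   (p0,z)→(p0,_,L)
state=p0 head=0 tape=[_]_zy   (p0,_)→(p2,_,R)
state=p2 head=1 tape=_[_]zy   (p2,_)→(p0,_,R)
state=p0 head=2 tape=__[z]y   (p0,z)→(p0,_,L)
state=p0 head=1 tape=_[_]_y   (p0,_)→(p2,_,R)
state=p2 head=2 tape=__[_]y   (p2,_)→(p0,_,R)
state=p0 head=3 tape=___[y]
Cell 1 holds _ when M halts.

_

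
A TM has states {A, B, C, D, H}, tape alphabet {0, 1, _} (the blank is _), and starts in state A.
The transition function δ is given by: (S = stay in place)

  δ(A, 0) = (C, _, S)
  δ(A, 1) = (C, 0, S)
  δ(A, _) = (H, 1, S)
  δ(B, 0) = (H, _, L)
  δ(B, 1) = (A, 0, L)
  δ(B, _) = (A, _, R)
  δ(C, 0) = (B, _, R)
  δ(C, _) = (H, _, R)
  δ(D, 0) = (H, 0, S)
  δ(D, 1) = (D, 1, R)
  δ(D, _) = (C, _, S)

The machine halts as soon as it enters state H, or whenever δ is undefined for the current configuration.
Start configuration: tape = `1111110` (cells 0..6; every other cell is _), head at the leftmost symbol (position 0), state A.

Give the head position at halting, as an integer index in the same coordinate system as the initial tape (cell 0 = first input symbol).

A | [1]111110   read 1 → write 0, move S, go to C
C | [0]111110   read 0 → write _, move R, go to B
B | _[1]11110   read 1 → write 0, move L, go to A
A | [_]011110   read _ → write 1, move S, go to H
H | [1]011110
At halt the head is at cell 0.

0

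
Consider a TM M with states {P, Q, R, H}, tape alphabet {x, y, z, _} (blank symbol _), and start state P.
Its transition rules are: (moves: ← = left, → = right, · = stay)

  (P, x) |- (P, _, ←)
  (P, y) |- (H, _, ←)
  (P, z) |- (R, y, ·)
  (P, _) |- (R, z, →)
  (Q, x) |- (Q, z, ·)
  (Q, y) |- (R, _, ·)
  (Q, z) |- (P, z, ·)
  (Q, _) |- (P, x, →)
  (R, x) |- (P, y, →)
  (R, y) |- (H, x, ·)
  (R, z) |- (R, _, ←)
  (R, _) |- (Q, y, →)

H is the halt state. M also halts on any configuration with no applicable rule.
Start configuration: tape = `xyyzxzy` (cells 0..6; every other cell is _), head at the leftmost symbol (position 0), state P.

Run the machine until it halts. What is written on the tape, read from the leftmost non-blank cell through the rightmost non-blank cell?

state=P head=0 tape=_[x]yyzxzy   (P,x)→(P,_,←)
state=P head=-1 tape=[_]_yyzxzy   (P,_)→(R,z,→)
state=R head=0 tape=z[_]yyzxzy   (R,_)→(Q,y,→)
state=Q head=1 tape=zy[y]yzxzy   (Q,y)→(R,_,·)
state=R head=1 tape=zy[_]yzxzy   (R,_)→(Q,y,→)
state=Q head=2 tape=zyy[y]zxzy   (Q,y)→(R,_,·)
state=R head=2 tape=zyy[_]zxzy   (R,_)→(Q,y,→)
state=Q head=3 tape=zyyy[z]xzy   (Q,z)→(P,z,·)
state=P head=3 tape=zyyy[z]xzy   (P,z)→(R,y,·)
state=R head=3 tape=zyyy[y]xzy   (R,y)→(H,x,·)
state=H head=3 tape=zyyy[x]xzy
The non-blank tape span at halt is zyyyxxzy.

zyyyxxzy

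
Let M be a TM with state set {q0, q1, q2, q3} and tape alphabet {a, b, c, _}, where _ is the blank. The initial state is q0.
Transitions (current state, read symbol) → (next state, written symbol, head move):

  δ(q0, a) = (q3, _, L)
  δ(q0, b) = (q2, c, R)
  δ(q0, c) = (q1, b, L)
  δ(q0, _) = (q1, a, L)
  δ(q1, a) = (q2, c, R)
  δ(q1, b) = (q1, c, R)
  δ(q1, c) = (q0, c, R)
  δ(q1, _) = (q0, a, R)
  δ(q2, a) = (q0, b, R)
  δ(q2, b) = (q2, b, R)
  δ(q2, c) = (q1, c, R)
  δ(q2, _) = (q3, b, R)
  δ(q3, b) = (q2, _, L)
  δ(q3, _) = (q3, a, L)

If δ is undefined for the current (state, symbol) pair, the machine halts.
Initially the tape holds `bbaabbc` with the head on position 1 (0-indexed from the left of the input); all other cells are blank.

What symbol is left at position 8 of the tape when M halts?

c

state=q0 head=1 tape=b[b]aabbc_____   (q0,b)→(q2,c,R)
state=q2 head=2 tape=bc[a]abbc_____   (q2,a)→(q0,b,R)
state=q0 head=3 tape=bcb[a]bbc_____   (q0,a)→(q3,_,L)
state=q3 head=2 tape=bc[b]_bbc_____   (q3,b)→(q2,_,L)
state=q2 head=1 tape=b[c]__bbc_____   (q2,c)→(q1,c,R)
state=q1 head=2 tape=bc[_]_bbc_____   (q1,_)→(q0,a,R)
state=q0 head=3 tape=bca[_]bbc_____   (q0,_)→(q1,a,L)
state=q1 head=2 tape=bc[a]abbc_____   (q1,a)→(q2,c,R)
state=q2 head=3 tape=bcc[a]bbc_____   (q2,a)→(q0,b,R)
state=q0 head=4 tape=bccb[b]bc_____   (q0,b)→(q2,c,R)
state=q2 head=5 tape=bccbc[b]c_____   (q2,b)→(q2,b,R)
state=q2 head=6 tape=bccbcb[c]_____   (q2,c)→(q1,c,R)
state=q1 head=7 tape=bccbcbc[_]____   (q1,_)→(q0,a,R)
state=q0 head=8 tape=bccbcbca[_]___   (q0,_)→(q1,a,L)
state=q1 head=7 tape=bccbcbc[a]a___   (q1,a)→(q2,c,R)
state=q2 head=8 tape=bccbcbcc[a]___   (q2,a)→(q0,b,R)
state=q0 head=9 tape=bccbcbccb[_]__   (q0,_)→(q1,a,L)
state=q1 head=8 tape=bccbcbcc[b]a__   (q1,b)→(q1,c,R)
state=q1 head=9 tape=bccbcbccc[a]__   (q1,a)→(q2,c,R)
state=q2 head=10 tape=bccbcbcccc[_]_   (q2,_)→(q3,b,R)
state=q3 head=11 tape=bccbcbccccb[_]   (q3,_)→(q3,a,L)
state=q3 head=10 tape=bccbcbcccc[b]a   (q3,b)→(q2,_,L)
state=q2 head=9 tape=bccbcbccc[c]_a   (q2,c)→(q1,c,R)
state=q1 head=10 tape=bccbcbcccc[_]a   (q1,_)→(q0,a,R)
state=q0 head=11 tape=bccbcbcccca[a]   (q0,a)→(q3,_,L)
state=q3 head=10 tape=bccbcbcccc[a]_
Cell 8 holds c when M halts.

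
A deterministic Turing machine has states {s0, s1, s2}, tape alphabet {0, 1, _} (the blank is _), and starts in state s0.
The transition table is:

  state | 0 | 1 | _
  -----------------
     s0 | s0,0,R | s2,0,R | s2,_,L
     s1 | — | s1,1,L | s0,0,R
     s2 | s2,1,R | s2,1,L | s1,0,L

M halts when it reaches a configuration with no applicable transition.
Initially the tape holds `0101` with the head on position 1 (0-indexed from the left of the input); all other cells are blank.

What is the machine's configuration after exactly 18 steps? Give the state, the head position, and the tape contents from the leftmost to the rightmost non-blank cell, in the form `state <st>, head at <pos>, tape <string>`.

state s2, head at -1, tape 001111

s0 | __0[1]01   read 1 → write 0, move R, go to s2
s2 | __00[0]1   read 0 → write 1, move R, go to s2
s2 | __001[1]   read 1 → write 1, move L, go to s2
s2 | __00[1]1   read 1 → write 1, move L, go to s2
s2 | __0[0]11   read 0 → write 1, move R, go to s2
s2 | __01[1]1   read 1 → write 1, move L, go to s2
s2 | __0[1]11   read 1 → write 1, move L, go to s2
s2 | __[0]111   read 0 → write 1, move R, go to s2
s2 | __1[1]11   read 1 → write 1, move L, go to s2
s2 | __[1]111   read 1 → write 1, move L, go to s2
s2 | _[_]1111   read _ → write 0, move L, go to s1
s1 | [_]01111   read _ → write 0, move R, go to s0
s0 | 0[0]1111   read 0 → write 0, move R, go to s0
s0 | 00[1]111   read 1 → write 0, move R, go to s2
s2 | 000[1]11   read 1 → write 1, move L, go to s2
s2 | 00[0]111   read 0 → write 1, move R, go to s2
s2 | 001[1]11   read 1 → write 1, move L, go to s2
s2 | 00[1]111   read 1 → write 1, move L, go to s2
s2 | 0[0]1111
After 18 steps: state s2, head at -1, tape 001111.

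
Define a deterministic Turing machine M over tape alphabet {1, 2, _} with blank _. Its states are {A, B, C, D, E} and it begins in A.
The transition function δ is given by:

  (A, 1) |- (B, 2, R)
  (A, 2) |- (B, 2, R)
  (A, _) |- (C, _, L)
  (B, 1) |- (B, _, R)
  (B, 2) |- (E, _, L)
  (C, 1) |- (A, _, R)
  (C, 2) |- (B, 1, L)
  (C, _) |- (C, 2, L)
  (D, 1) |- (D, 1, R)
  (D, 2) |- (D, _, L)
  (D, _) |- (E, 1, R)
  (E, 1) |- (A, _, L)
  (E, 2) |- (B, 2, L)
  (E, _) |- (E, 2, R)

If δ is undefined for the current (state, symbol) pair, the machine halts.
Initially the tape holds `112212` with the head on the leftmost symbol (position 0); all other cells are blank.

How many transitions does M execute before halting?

A | __[1]12212   read 1 → write 2, move R, go to B
B | __2[1]2212   read 1 → write _, move R, go to B
B | __2_[2]212   read 2 → write _, move L, go to E
E | __2[_]_212   read _ → write 2, move R, go to E
E | __22[_]212   read _ → write 2, move R, go to E
E | __222[2]12   read 2 → write 2, move L, go to B
B | __22[2]212   read 2 → write _, move L, go to E
E | __2[2]_212   read 2 → write 2, move L, go to B
B | __[2]2_212   read 2 → write _, move L, go to E
E | _[_]_2_212   read _ → write 2, move R, go to E
E | _2[_]2_212   read _ → write 2, move R, go to E
E | _22[2]_212   read 2 → write 2, move L, go to B
B | _2[2]2_212   read 2 → write _, move L, go to E
E | _[2]_2_212   read 2 → write 2, move L, go to B
B | [_]2_2_212
M halts after 14 transitions.

14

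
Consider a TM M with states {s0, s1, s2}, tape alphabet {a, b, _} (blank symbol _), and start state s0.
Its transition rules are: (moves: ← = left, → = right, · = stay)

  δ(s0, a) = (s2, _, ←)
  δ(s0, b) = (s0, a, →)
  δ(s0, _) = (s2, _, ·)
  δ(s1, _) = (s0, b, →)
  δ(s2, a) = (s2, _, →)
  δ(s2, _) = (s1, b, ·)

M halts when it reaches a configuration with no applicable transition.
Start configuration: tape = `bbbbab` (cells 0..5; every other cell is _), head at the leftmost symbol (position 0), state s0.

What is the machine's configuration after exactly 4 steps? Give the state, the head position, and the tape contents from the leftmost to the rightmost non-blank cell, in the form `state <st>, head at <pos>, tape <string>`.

state s0, head at 4, tape aaaaab

state=s0 head=0 tape=[b]bbbab   (s0,b)→(s0,a,→)
state=s0 head=1 tape=a[b]bbab   (s0,b)→(s0,a,→)
state=s0 head=2 tape=aa[b]bab   (s0,b)→(s0,a,→)
state=s0 head=3 tape=aaa[b]ab   (s0,b)→(s0,a,→)
state=s0 head=4 tape=aaaa[a]b
After 4 steps: state s0, head at 4, tape aaaaab.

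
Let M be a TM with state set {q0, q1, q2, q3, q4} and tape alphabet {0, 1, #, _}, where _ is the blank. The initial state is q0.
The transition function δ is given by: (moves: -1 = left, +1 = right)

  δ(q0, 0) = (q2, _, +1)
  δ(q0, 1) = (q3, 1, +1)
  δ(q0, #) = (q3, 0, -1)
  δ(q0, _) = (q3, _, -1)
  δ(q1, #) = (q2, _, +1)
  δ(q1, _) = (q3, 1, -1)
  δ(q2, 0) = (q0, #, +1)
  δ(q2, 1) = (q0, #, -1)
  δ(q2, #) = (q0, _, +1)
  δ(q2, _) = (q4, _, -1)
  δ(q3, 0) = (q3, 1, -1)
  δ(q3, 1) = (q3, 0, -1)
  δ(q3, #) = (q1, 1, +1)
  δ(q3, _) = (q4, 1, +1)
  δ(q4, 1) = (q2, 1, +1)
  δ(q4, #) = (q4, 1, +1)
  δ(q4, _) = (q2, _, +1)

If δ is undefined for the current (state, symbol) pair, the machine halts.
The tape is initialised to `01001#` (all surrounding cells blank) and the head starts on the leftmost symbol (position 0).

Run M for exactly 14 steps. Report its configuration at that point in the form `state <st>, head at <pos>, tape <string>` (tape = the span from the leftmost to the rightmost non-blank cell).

q0 | _[0]1001#_   read 0 → write _, move +1, go to q2
q2 | __[1]001#_   read 1 → write #, move -1, go to q0
q0 | _[_]#001#_   read _ → write _, move -1, go to q3
q3 | [_]_#001#_   read _ → write 1, move +1, go to q4
q4 | 1[_]#001#_   read _ → write _, move +1, go to q2
q2 | 1_[#]001#_   read # → write _, move +1, go to q0
q0 | 1__[0]01#_   read 0 → write _, move +1, go to q2
q2 | 1___[0]1#_   read 0 → write #, move +1, go to q0
q0 | 1___#[1]#_   read 1 → write 1, move +1, go to q3
q3 | 1___#1[#]_   read # → write 1, move +1, go to q1
q1 | 1___#11[_]   read _ → write 1, move -1, go to q3
q3 | 1___#1[1]1   read 1 → write 0, move -1, go to q3
q3 | 1___#[1]01   read 1 → write 0, move -1, go to q3
q3 | 1___[#]001   read # → write 1, move +1, go to q1
q1 | 1___1[0]01
After 14 steps: state q1, head at 4, tape 1___1001.

state q1, head at 4, tape 1___1001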